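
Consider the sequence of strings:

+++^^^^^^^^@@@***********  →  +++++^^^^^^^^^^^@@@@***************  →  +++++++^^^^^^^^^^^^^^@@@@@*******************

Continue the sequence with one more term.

+++++++++^^^^^^^^^^^^^^^^^@@@@@@***********************

Term n consists of 2n-1 +'s, followed by 3n+2 ^'s, followed by n+1 @'s, followed by 4n+3 *'s, where the shown terms are n = 2, 3, 4.
For the next term, n = 5, so the run lengths are 9, 17, 6, 23.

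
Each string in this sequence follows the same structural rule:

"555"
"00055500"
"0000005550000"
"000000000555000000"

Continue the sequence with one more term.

Each term wraps the previous one in 000 on the left and 00 on the right.
Applying this once more to 000000000555000000:

00000000000055500000000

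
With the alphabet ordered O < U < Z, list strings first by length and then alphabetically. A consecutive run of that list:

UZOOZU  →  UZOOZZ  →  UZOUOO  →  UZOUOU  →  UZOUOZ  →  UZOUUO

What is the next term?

UZOUUU

Treat UZOUUO as a base-3 numeral over the given alphabet and add one, carrying through any trailing Z's.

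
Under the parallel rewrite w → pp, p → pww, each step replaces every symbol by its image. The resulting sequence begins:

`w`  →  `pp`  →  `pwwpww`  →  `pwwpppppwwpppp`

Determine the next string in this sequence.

pwwpppppwwpwwpwwpwwpwwpppppwwpwwpwwpww

Replace each of the 14 characters of pwwpppppwwpppp in place — pww pp pp pww pww pww pww pww pp pp pww pww pww pww — and concatenate.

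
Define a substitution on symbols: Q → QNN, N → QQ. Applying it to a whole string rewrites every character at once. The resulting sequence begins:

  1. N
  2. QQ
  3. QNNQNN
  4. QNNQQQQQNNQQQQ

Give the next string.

QNNQQQQQNNQNNQNNQNNQNNQQQQQNNQNNQNNQNN

Applying the rule to each of the 14 symbols of QNNQQQQQNNQQQQ gives the pieces QNN QQ QQ QNN QNN QNN QNN QNN QQ QQ QNN QNN QNN QNN, which concatenate to the answer.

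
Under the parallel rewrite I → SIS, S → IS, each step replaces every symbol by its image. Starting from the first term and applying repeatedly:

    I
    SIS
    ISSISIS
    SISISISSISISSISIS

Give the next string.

Rewriting the 17 symbols of SISISISSISISSISIS one by one yields IS SIS IS SIS IS SIS IS IS SIS IS SIS IS IS SIS IS SIS IS; concatenated:

ISSISISSISISSISISISSISISSISISISSISISSISIS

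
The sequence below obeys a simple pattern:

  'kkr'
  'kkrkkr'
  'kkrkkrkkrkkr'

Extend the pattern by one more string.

kkrkkrkkrkkrkkrkkrkkrkkr

Every step duplicates the string.
So the next term is two copies of kkrkkrkkrkkr.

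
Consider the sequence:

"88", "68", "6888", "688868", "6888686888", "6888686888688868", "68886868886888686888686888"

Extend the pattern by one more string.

This is a Fibonacci-style word recurrence s(k) = s(k−1)·s(k−2): e.g. 68·88 = 6888.
So term 8 is 68886868886888686888686888·6888686888688868.

688868688868886868886868886888686888688868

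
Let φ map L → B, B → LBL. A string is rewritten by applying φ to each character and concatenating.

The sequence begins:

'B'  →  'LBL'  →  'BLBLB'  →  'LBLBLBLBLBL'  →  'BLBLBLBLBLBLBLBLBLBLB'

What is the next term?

Rewriting the 21 symbols of BLBLBLBLBLBLBLBLBLBLB one by one yields LBL B LBL B LBL B LBL B LBL B LBL B LBL B LBL B LBL B LBL B LBL; concatenated:

LBLBLBLBLBLBLBLBLBLBLBLBLBLBLBLBLBLBLBLBLBL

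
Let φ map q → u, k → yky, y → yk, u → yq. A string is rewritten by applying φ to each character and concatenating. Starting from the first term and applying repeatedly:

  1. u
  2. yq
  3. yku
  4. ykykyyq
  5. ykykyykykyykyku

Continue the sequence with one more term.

Rewriting the 15 symbols of ykykyykykyykyku one by one yields yk yky yk yky yk yk yky yk yky yk yk yky yk yky yq; concatenated:

ykykyykykyykykykyykykyykykykyykykyyq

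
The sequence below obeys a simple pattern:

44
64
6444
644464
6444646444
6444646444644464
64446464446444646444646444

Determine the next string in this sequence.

644464644464446464446464446444646444644464

From term 3 onward, concatenate the last term with the second-to-last: 64·44 = 6444, 6444·64 = 644464, …
The next term joins 64446464446444646444646444 and 6444646444644464.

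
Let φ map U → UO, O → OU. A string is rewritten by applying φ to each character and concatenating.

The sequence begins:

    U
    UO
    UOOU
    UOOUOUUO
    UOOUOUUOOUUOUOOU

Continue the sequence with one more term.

UOOUOUUOOUUOUOOUOUUOUOOUUOOUOUUO

Applying the rule to each of the 16 symbols of UOOUOUUOOUUOUOOU gives the pieces UO OU OU UO OU UO UO OU OU UO UO OU UO OU OU UO, which concatenate to the answer.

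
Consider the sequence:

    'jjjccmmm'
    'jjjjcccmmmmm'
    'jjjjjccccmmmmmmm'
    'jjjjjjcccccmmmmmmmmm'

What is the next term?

jjjjjjjccccccmmmmmmmmmmm

Each string has the form j^{n+1} c^{n} m^{2n-1}, where the shown terms are n = 2, 3, 4, 5.
For the next term, n = 6, so the run lengths are 7, 6, 11.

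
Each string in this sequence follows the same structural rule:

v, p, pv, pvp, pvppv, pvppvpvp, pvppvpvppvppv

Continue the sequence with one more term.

pvppvpvppvppvpvppvpvp

Each term (from the third on) is the previous term followed by the one before it: term 3 = p·v = pv.
So term 8 is pvppvpvppvppv·pvppvpvp.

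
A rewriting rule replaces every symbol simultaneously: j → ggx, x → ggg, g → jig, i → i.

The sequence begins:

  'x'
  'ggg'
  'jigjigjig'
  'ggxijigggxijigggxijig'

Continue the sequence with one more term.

Replace each of the 21 characters of ggxijigggxijigggxijig in place — jig jig ggg i ggx i jig jig jig ggg i ggx i jig jig jig ggg i ggx i jig — and concatenate.

jigjiggggiggxijigjigjiggggiggxijigjigjiggggiggxijig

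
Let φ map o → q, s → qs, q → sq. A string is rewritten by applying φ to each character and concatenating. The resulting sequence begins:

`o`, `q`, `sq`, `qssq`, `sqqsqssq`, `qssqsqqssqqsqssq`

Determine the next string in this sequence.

Applying the rule to each of the 16 symbols of qssqsqqssqqsqssq gives the pieces sq qs qs sq qs sq sq qs qs sq sq qs sq qs qs sq, which concatenate to the answer.

sqqsqssqqssqsqqsqssqsqqssqqsqssq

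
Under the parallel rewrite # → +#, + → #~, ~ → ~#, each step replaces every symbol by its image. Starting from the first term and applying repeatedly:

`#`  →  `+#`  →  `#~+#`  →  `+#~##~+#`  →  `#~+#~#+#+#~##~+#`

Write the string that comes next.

φ(#~+#~#+#+#~##~+#) expands symbol-by-symbol to +# ~# #~ +# ~# +# #~ +# #~ +# ~# +# +# ~# #~ +#; joining the 16 pieces gives the next term.

+#~##~+#~#+##~+##~+#~#+#+#~##~+#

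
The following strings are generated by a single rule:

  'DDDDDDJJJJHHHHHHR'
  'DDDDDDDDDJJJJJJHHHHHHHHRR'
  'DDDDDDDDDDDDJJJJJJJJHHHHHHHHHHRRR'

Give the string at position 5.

The n-th term is 3n D's then 2n J's then 2n+2 H's then n-1 R's, where the shown terms are n = 2, 3, 4.
At n = 6 the blocks have lengths 18, 12, 14, 5.

DDDDDDDDDDDDDDDDDDJJJJJJJJJJJJHHHHHHHHHHHHHHRRRRR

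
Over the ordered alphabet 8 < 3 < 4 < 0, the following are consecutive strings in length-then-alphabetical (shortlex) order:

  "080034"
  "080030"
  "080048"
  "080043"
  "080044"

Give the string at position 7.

Stepping forward 2 times from 080044: 080044 → 080040, then the target.

080008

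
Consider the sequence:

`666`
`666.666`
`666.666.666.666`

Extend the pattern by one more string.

s(k+1) = s(k)·.·s(k) — each term doubles the last with '.' between the halves.
One more doubling of 666.666.666.666 gives the answer.

666.666.666.666.666.666.666.666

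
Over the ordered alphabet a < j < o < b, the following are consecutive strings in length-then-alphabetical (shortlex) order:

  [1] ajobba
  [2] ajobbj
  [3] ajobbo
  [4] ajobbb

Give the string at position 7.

Continuing the enumeration 3 steps past ajobbb: ajobbb → ajbaaa → ajbaaj → (answer).

ajbaao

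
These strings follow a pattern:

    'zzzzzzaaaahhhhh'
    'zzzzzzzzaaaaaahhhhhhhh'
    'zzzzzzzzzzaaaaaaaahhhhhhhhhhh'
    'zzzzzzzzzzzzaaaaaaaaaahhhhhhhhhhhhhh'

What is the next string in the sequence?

zzzzzzzzzzzzzzaaaaaaaaaaaahhhhhhhhhhhhhhhhh

Reading off run lengths: z runs 6, 8, 10, 12; a runs 4, 6, 8, 10; h runs 5, 8, 11, 14 — each is linear in n, where the shown terms are n = 2, 3, 4, 5.
At n = 6 the blocks have lengths 14, 12, 17.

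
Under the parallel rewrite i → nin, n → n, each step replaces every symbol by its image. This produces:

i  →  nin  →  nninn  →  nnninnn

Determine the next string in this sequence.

Apply φ to nnninnn symbol by symbol: n→n, n→n, n→n, i→nin, n→n, n→n, n→n; joined: n n n nin n n n.

nnnninnnn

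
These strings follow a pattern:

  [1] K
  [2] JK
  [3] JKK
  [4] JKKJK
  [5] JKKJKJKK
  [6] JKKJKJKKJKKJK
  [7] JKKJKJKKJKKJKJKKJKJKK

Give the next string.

JKKJKJKKJKKJKJKKJKJKKJKKJKJKKJKKJK

This is a Fibonacci-style word recurrence s(k) = s(k−1)·s(k−2): e.g. JK·K = JKK.
The next term joins JKKJKJKKJKKJKJKKJKJKK and JKKJKJKKJKKJK.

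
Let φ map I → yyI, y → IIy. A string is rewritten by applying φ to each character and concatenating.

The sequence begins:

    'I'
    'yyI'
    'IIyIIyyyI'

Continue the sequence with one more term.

Expanding IIyIIyyyI: I→yyI, I→yyI, y→IIy, I→yyI, I→yyI, y→IIy, y→IIy, y→IIy, I→yyI. Concatenated: yyI yyI IIy yyI yyI IIy IIy IIy yyI.

yyIyyIIIyyyIyyIIIyIIyIIyyyI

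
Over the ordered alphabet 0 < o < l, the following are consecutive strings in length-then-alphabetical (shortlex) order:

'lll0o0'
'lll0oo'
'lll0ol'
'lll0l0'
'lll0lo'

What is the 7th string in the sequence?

lllo00

Advancing 2 positions from lll0lo through lll0lo → lll0ll reaches term 7.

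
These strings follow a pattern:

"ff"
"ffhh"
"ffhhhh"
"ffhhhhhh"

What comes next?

Each term is the previous one with hh appended.
One more step from ffhhhhhh gives the answer.

ffhhhhhhhh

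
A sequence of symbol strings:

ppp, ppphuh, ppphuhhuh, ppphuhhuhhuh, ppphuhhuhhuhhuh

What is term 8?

ppphuhhuhhuhhuhhuhhuhhuh

The strings grow by a fixed suffix huh each time.
From ppphuhhuhhuhhuh, 3 further steps: ppphuhhuhhuhhuh → ppphuhhuhhuhhuhhuh → ppphuhhuhhuhhuhhuhhuh → (answer).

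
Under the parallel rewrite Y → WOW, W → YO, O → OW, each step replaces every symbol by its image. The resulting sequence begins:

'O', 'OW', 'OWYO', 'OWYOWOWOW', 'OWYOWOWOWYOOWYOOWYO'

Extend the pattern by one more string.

OWYOWOWOWYOOWYOOWYOWOWOWOWYOWOWOWOWYOWOWOW

Replace each of the 19 characters of OWYOWOWOWYOOWYOOWYO in place — OW YO WOW OW YO OW YO OW YO WOW OW OW YO WOW OW OW YO WOW OW — and concatenate.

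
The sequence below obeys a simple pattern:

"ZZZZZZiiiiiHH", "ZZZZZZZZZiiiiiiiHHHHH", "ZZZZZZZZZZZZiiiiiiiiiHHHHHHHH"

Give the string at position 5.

Each string has the form Z^{3n+3} i^{2n+3} H^{3n-1} (n = 1, 2, …).
Setting n = 5 gives 18, 13, 14 characters in each block.

ZZZZZZZZZZZZZZZZZZiiiiiiiiiiiiiHHHHHHHHHHHHHH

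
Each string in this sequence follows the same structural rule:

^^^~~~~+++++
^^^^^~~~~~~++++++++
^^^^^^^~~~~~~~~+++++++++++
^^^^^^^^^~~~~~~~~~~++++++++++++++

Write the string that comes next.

^^^^^^^^^^^~~~~~~~~~~~~+++++++++++++++++

Each string has the form ^^{2n+1} ~^{2n+2} +^{3n+2} (n = 1, 2, …).
For the next term, n = 5, so the run lengths are 11, 12, 17.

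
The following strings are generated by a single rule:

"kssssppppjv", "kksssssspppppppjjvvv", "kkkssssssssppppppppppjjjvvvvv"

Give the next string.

Term n consists of n k's, followed by 2n+2 s's, followed by 3n+1 p's, followed by n j's, followed by 2n-1 v's (n = 1, 2, …).
Setting n = 4 gives 4, 10, 13, 4, 7 characters in each block.

kkkksssssssssspppppppppppppjjjjvvvvvvv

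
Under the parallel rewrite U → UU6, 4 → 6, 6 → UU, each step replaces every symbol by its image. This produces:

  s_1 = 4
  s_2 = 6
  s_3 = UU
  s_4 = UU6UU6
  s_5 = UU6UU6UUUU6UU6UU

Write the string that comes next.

Replace each of the 16 characters of UU6UU6UUUU6UU6UU in place — UU6 UU6 UU UU6 UU6 UU UU6 UU6 UU6 UU6 UU UU6 UU6 UU UU6 UU6 — and concatenate.

UU6UU6UUUU6UU6UUUU6UU6UU6UU6UUUU6UU6UUUU6UU6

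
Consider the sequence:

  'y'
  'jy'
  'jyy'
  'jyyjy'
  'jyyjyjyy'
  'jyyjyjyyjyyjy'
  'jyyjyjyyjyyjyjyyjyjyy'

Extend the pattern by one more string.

jyyjyjyyjyyjyjyyjyjyyjyyjyjyyjyyjy

From term 3 onward, concatenate the last term with the second-to-last: jy·y = jyy, jyy·jy = jyyjy, …
Continuing: jyyjyjyyjyyjyjyyjyjyy · jyyjyjyyjyyjy gives term 8.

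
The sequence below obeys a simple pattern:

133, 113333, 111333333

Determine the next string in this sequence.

The n-th term is n 1's then 2n 3's (n = 1, 2, …).
At n = 4 the blocks have lengths 4, 8.

111133333333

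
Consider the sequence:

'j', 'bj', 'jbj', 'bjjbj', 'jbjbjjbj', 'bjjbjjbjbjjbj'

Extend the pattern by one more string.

This is a Fibonacci-style word recurrence s(k) = s(k−2)·s(k−1): e.g. j·bj = jbj.
So term 7 is jbjbjjbj·bjjbjjbjbjjbj.

jbjbjjbjbjjbjjbjbjjbj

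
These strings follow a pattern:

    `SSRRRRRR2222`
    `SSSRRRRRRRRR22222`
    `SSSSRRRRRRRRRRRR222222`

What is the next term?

SSSSSRRRRRRRRRRRRRRR2222222

Each string has the form S^{n} R^{3n} 2^{n+2}, where the shown terms are n = 2, 3, 4.
At n = 5 the blocks have lengths 5, 15, 7.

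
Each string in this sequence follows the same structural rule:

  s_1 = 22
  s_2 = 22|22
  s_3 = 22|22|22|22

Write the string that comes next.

22|22|22|22|22|22|22|22

Every step duplicates the string with '|' between the halves.
One more doubling of 22|22|22|22 gives the answer.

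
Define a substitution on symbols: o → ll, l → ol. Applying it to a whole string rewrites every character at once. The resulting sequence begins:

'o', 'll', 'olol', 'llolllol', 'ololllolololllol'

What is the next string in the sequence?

Applying the rule to each of the 16 symbols of ololllolololllol gives the pieces ll ol ll ol ol ol ll ol ll ol ll ol ol ol ll ol, which concatenate to the answer.

llolllolololllolllolllolololllol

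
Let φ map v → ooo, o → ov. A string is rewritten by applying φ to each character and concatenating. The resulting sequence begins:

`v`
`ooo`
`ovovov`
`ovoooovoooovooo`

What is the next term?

Rewriting the 15 symbols of ovoooovoooovooo one by one yields ov ooo ov ov ov ov ooo ov ov ov ov ooo ov ov ov; concatenated:

ovoooovovovovoooovovovovoooovovov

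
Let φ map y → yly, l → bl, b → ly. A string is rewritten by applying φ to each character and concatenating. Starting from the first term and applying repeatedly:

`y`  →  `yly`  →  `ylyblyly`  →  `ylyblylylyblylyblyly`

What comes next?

φ(ylyblylylyblylyblyly) expands symbol-by-symbol to yly bl yly ly bl yly bl yly bl yly ly bl yly bl yly ly bl yly bl yly; joining the 20 pieces gives the next term.

ylyblylylyblylyblylyblylylyblylyblylylyblylyblyly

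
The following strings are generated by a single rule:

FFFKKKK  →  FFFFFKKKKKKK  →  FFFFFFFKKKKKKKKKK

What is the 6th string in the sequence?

Each string has the form F^{2n+1} K^{3n+1} (n = 1, 2, …).
At n = 6 the blocks have lengths 13, 19.

FFFFFFFFFFFFFKKKKKKKKKKKKKKKKKKK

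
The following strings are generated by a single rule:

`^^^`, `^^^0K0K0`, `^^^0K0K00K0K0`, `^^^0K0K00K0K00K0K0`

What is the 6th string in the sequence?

Every step adds 0K0K0 to the end: s(k+1) = s(k)·0K0K0.
From ^^^0K0K00K0K00K0K0, 2 further steps: ^^^0K0K00K0K00K0K0 → ^^^0K0K00K0K00K0K00K0K0 → (answer).

^^^0K0K00K0K00K0K00K0K00K0K0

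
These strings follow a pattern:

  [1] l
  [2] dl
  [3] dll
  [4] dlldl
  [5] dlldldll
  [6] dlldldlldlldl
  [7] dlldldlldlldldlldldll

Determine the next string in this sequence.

dlldldlldlldldlldldlldlldldlldlldl

From term 3 onward, concatenate the last term with the second-to-last: dl·l = dll, dll·dl = dlldl, …
So term 8 is dlldldlldlldldlldldll·dlldldlldlldl.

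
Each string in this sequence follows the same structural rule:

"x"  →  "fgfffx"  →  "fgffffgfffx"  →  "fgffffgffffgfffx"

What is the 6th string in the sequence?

fgffffgffffgffffgffffgfffx

Every step adds fgfff at the front: s(k+1) = fgfff·s(k).
From fgffffgffffgfffx, 2 further steps: fgffffgffffgfffx → fgffffgffffgffffgfffx → (answer).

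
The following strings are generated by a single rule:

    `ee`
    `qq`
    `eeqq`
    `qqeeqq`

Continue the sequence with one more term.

eeqqqqeeqq

This is a Fibonacci-style word recurrence s(k) = s(k−2)·s(k−1): e.g. ee·qq = eeqq.
The next term joins eeqq and qqeeqq.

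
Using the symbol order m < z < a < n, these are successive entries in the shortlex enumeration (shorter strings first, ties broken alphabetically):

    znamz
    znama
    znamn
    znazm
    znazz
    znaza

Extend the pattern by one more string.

Find the rightmost character of znaza below n, bump it to the next letter, and reset everything to its right to m.

znazn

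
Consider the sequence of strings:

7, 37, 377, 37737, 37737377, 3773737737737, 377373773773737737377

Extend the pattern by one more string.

3773737737737377373773773737737737

From term 3 onward, concatenate the last term with the second-to-last: 37·7 = 377, 377·37 = 37737, …
Continuing: 377373773773737737377 · 3773737737737 gives term 8.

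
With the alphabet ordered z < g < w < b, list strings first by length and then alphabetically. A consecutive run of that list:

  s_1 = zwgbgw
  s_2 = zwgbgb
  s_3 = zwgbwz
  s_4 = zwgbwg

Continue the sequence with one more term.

zwgbww

The successor of zwgbwg increments the rightmost position that isn't already b and resets every position after it to z.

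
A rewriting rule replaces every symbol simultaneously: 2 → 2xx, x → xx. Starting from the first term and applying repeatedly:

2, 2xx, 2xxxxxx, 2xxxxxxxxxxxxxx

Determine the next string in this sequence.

Rewriting the 15 symbols of 2xxxxxxxxxxxxxx one by one yields 2xx xx xx xx xx xx xx xx xx xx xx xx xx xx xx; concatenated:

2xxxxxxxxxxxxxxxxxxxxxxxxxxxxxx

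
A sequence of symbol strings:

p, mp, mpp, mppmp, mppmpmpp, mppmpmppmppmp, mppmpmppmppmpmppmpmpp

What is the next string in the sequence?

Each term (from the third on) is the previous term followed by the one before it: term 3 = mp·p = mpp.
Continuing: mppmpmppmppmpmppmpmpp · mppmpmppmppmp gives term 8.

mppmpmppmppmpmppmpmppmppmpmppmppmp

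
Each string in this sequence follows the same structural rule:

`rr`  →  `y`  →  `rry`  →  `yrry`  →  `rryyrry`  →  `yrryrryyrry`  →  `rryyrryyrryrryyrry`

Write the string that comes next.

This is a Fibonacci-style word recurrence s(k) = s(k−2)·s(k−1): e.g. rr·y = rry.
Continuing: yrryrryyrry · rryyrryyrryrryyrry gives term 8.

yrryrryyrryrryyrryyrryrryyrry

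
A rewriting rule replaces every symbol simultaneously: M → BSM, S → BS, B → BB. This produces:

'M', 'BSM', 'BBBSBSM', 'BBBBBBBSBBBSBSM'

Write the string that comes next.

BBBBBBBBBBBBBBBSBBBBBBBSBBBSBSM

Applying the rule to each of the 15 symbols of BBBBBBBSBBBSBSM gives the pieces BB BB BB BB BB BB BB BS BB BB BB BS BB BS BSM, which concatenate to the answer.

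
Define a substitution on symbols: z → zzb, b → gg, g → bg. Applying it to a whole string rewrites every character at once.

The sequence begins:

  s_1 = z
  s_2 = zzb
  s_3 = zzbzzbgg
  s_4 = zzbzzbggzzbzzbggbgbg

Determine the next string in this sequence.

zzbzzbggzzbzzbggbgbgzzbzzbggzzbzzbggbgbgggbgggbg

Replace each of the 20 characters of zzbzzbggzzbzzbggbgbg in place — zzb zzb gg zzb zzb gg bg bg zzb zzb gg zzb zzb gg bg bg gg bg gg bg — and concatenate.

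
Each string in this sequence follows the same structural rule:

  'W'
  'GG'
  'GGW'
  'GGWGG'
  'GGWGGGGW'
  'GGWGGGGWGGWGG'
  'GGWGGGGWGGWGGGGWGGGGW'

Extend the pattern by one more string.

GGWGGGGWGGWGGGGWGGGGWGGWGGGGWGGWGG

This is a Fibonacci-style word recurrence s(k) = s(k−1)·s(k−2): e.g. GG·W = GGW.
Continuing: GGWGGGGWGGWGGGGWGGGGW · GGWGGGGWGGWGG gives term 8.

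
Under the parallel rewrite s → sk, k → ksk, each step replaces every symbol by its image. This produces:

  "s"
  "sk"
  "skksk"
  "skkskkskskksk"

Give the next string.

Rewriting the 13 symbols of skkskkskskksk one by one yields sk ksk ksk sk ksk ksk sk ksk sk ksk ksk sk ksk; concatenated:

skkskkskskkskkskskkskskkskkskskksk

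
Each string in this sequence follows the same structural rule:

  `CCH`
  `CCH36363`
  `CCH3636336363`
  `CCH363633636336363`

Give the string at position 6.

Each term is the previous one with 36363 appended.
From CCH363633636336363, 2 further steps: CCH363633636336363 → CCH36363363633636336363 → (answer).

CCH3636336363363633636336363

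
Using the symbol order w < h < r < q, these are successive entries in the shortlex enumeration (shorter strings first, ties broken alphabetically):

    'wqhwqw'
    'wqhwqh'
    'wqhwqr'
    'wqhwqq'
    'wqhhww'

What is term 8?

wqhhwq

Advancing 3 positions from wqhhww through wqhhww → wqhhwh → wqhhwr reaches term 8.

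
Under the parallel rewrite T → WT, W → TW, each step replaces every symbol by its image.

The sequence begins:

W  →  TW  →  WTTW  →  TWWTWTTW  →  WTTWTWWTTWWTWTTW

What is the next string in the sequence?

Applying the rule to each of the 16 symbols of WTTWTWWTTWWTWTTW gives the pieces TW WT WT TW WT TW TW WT WT TW TW WT TW WT WT TW, which concatenate to the answer.

TWWTWTTWWTTWTWWTWTTWTWWTTWWTWTTW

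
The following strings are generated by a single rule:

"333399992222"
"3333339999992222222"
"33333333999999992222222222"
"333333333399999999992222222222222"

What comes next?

3333333333339999999999992222222222222222

The n-th term is 2n 3's then 2n 9's then 3n-2 2's, where the shown terms are n = 2, 3, 4, 5.
For the next term, n = 6, so the run lengths are 12, 12, 16.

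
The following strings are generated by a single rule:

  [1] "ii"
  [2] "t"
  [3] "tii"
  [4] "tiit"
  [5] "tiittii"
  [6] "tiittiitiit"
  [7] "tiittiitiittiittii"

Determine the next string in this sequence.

tiittiitiittiittiitiittiitiit

This is a Fibonacci-style word recurrence s(k) = s(k−1)·s(k−2): e.g. t·ii = tii.
Continuing: tiittiitiittiittii · tiittiitiit gives term 8.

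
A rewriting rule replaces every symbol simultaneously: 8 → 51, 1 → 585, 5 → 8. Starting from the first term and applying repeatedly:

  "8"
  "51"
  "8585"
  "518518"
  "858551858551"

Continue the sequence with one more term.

Apply φ to 858551858551 symbol by symbol: 8→51, 5→8, 8→51, 5→8, 5→8, 1→585, 8→51, 5→8, 8→51, 5→8, 5→8, 1→585; joined: 51 8 51 8 8 585 51 8 51 8 8 585.

51851885855185188585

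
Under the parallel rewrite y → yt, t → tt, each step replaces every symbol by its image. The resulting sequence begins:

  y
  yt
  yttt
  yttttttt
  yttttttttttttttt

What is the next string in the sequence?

Rewriting the 16 symbols of yttttttttttttttt one by one yields yt tt tt tt tt tt tt tt tt tt tt tt tt tt tt tt; concatenated:

yttttttttttttttttttttttttttttttt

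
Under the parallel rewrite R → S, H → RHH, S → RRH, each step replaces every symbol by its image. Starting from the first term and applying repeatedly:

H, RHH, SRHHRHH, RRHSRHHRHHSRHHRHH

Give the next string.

SSRHHRRHSRHHRHHSRHHRHHRRHSRHHRHHSRHHRHH

Applying the rule to each of the 17 symbols of RRHSRHHRHHSRHHRHH gives the pieces S S RHH RRH S RHH RHH S RHH RHH RRH S RHH RHH S RHH RHH, which concatenate to the answer.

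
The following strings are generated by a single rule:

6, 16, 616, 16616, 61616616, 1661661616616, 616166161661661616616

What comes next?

From term 3 onward, concatenate the second-to-last term with the last: 6·16 = 616, 16·616 = 16616, …
Continuing: 1661661616616 · 616166161661661616616 gives term 8.

1661661616616616166161661661616616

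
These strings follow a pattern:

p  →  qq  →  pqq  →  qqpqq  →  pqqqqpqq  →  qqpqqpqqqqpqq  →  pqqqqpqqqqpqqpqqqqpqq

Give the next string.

qqpqqpqqqqpqqpqqqqpqqqqpqqpqqqqpqq

This is a Fibonacci-style word recurrence s(k) = s(k−2)·s(k−1): e.g. p·qq = pqq.
So term 8 is qqpqqpqqqqpqq·pqqqqpqqqqpqqpqqqqpqq.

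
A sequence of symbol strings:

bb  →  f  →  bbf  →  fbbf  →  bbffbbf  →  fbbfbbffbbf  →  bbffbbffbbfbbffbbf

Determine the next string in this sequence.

fbbfbbffbbfbbffbbffbbfbbffbbf

This is a Fibonacci-style word recurrence s(k) = s(k−2)·s(k−1): e.g. bb·f = bbf.
So term 8 is fbbfbbffbbf·bbffbbffbbfbbffbbf.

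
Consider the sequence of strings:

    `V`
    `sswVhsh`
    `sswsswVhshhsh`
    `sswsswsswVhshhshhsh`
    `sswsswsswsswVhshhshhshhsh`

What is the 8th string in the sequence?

Every step adds ssw to the front and hsh to the end of the previous string.
From sswsswsswsswVhshhshhshhsh, 3 further steps: sswsswsswsswVhshhshhshhsh → sswsswsswsswsswVhshhshhshhshhsh → sswsswsswsswsswsswVhshhshhshhshhshhsh → (answer).

sswsswsswsswsswsswsswVhshhshhshhshhshhshhsh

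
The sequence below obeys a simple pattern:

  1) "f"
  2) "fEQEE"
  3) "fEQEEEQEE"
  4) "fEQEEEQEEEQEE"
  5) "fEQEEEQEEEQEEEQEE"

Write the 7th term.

fEQEEEQEEEQEEEQEEEQEEEQEE

Each term is the previous one with EQEE appended.
From fEQEEEQEEEQEEEQEE, 2 further steps: fEQEEEQEEEQEEEQEE → fEQEEEQEEEQEEEQEEEQEE → (answer).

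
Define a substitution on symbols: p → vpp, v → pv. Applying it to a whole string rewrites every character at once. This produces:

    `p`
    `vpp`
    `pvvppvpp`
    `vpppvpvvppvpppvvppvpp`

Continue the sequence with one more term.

φ(vpppvpvvppvpppvvppvpp) expands symbol-by-symbol to pv vpp vpp vpp pv vpp pv pv vpp vpp pv vpp vpp vpp pv pv vpp vpp pv vpp vpp; joining the 21 pieces gives the next term.

pvvppvppvpppvvpppvpvvppvpppvvppvppvpppvpvvppvpppvvppvpp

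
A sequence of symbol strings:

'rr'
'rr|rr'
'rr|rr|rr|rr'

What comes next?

Every step duplicates the string with '|' between the halves.
So the next term is two copies of rr|rr|rr|rr with '|' between the halves.

rr|rr|rr|rr|rr|rr|rr|rr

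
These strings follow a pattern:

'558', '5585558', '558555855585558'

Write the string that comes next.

5585558555855585558555855585558

s(k+1) = s(k)·5·s(k) — each term doubles the last with '5' between the halves.
One more doubling of 558555855585558 gives the answer.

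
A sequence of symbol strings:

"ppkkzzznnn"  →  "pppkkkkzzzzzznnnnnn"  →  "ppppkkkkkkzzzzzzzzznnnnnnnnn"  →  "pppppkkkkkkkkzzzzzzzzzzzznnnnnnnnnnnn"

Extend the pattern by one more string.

Each string has the form p^{n+1} k^{2n} z^{3n} n^{3n} (n = 1, 2, …).
Setting n = 5 gives 6, 10, 15, 15 characters in each block.

ppppppkkkkkkkkkkzzzzzzzzzzzzzzznnnnnnnnnnnnnnn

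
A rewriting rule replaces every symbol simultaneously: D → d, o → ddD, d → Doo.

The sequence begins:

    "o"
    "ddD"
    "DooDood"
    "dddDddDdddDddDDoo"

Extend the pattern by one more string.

Applying the rule to each of the 17 symbols of dddDddDdddDddDDoo gives the pieces Doo Doo Doo d Doo Doo d Doo Doo Doo d Doo Doo d d ddD ddD, which concatenate to the answer.

DooDooDoodDooDoodDooDooDoodDooDooddddDddD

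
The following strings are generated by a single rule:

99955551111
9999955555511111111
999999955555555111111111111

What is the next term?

Term n consists of 2n+1 9's, followed by 2n+2 5's, followed by 4n 1's (n = 1, 2, …).
At n = 4 the blocks have lengths 9, 10, 16.

99999999955555555551111111111111111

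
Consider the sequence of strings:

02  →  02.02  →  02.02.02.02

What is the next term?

Every step duplicates the string with '.' between the halves.
One more doubling of 02.02.02.02 gives the answer.

02.02.02.02.02.02.02.02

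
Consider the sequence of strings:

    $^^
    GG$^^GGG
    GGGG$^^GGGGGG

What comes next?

s(k+1) = GG·s(k)·GGG, so each term gains GG as a prefix and GGG as a suffix.
One more step from GGGG$^^GGGGGG gives the answer.

GGGGGG$^^GGGGGGGGG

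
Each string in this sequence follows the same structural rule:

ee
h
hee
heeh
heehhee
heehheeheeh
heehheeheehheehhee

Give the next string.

From term 3 onward, concatenate the last term with the second-to-last: h·ee = hee, hee·h = heeh, …
Continuing: heehheeheehheehhee · heehheeheeh gives term 8.

heehheeheehheehheeheehheeheeh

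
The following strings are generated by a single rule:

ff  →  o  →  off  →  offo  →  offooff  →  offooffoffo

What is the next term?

From term 3 onward, concatenate the last term with the second-to-last: o·ff = off, off·o = offo, …
The next term joins offooffoffo and offooff.

offooffoffooffooff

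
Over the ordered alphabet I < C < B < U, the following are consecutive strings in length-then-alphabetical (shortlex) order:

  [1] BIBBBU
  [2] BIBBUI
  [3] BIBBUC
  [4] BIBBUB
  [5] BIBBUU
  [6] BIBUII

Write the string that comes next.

The successor of BIBUII increments the rightmost position that isn't already U and resets every position after it to I.

BIBUIC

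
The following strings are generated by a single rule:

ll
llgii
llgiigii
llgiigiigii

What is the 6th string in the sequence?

llgiigiigiigiigii

Every step adds gii to the end: s(k+1) = s(k)·gii.
From llgiigiigii, 2 further steps: llgiigiigii → llgiigiigiigii → (answer).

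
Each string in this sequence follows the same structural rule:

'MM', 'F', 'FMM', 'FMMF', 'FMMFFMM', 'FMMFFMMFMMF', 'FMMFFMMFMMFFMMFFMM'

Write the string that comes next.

Each term (from the third on) is the previous term followed by the one before it: term 3 = F·MM = FMM.
The next term joins FMMFFMMFMMFFMMFFMM and FMMFFMMFMMF.

FMMFFMMFMMFFMMFFMMFMMFFMMFMMF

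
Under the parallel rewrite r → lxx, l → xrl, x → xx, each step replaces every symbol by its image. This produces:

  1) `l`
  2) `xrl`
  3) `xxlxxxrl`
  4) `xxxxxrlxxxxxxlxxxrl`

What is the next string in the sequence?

xxxxxxxxxxlxxxrlxxxxxxxxxxxxxrlxxxxxxlxxxrl

φ(xxxxxrlxxxxxxlxxxrl) expands symbol-by-symbol to xx xx xx xx xx lxx xrl xx xx xx xx xx xx xrl xx xx xx lxx xrl; joining the 19 pieces gives the next term.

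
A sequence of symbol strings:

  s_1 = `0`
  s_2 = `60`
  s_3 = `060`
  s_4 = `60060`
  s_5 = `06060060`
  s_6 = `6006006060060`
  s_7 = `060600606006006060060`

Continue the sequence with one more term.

6006006060060060600606006006060060

This is a Fibonacci-style word recurrence s(k) = s(k−2)·s(k−1): e.g. 0·60 = 060.
So term 8 is 6006006060060·060600606006006060060.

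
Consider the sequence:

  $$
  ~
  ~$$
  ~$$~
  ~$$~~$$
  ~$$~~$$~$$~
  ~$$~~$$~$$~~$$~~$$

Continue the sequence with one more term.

~$$~~$$~$$~~$$~~$$~$$~~$$~$$~

From term 3 onward, concatenate the last term with the second-to-last: ~·$$ = ~$$, ~$$·~ = ~$$~, …
Continuing: ~$$~~$$~$$~~$$~~$$ · ~$$~~$$~$$~ gives term 8.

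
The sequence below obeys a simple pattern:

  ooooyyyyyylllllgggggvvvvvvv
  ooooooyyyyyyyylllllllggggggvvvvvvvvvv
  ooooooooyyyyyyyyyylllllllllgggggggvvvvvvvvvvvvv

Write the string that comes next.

ooooooooooyyyyyyyyyyyylllllllllllggggggggvvvvvvvvvvvvvvvv

Term n consists of 2n o's, followed by 2n+2 y's, followed by 2n+1 l's, followed by n+3 g's, followed by 3n+1 v's, where the shown terms are n = 2, 3, 4.
For the next term, n = 5, so the run lengths are 10, 12, 11, 8, 16.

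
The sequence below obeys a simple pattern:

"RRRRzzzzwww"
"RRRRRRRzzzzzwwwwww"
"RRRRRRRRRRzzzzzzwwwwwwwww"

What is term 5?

Each string has the form R^{3n+1} z^{n+3} w^{3n} (n = 1, 2, …).
Setting n = 5 gives 16, 8, 15 characters in each block.

RRRRRRRRRRRRRRRRzzzzzzzzwwwwwwwwwwwwwww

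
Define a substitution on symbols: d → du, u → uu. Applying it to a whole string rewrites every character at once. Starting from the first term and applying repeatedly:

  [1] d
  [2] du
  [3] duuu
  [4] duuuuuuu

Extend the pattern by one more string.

duuuuuuuuuuuuuuu

Rewriting each symbol of duuuuuuu: d→du, u→uu, u→uu, u→uu, u→uu, u→uu, u→uu, u→uu, which concatenates to du uu uu uu uu uu uu uu.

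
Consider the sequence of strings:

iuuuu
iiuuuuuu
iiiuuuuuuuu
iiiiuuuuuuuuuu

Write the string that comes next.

iiiiiuuuuuuuuuuuu

Each string has the form i^{n-1} u^{2n}, where the shown terms are n = 2, 3, 4, 5.
For the next term, n = 6, so the run lengths are 5, 12.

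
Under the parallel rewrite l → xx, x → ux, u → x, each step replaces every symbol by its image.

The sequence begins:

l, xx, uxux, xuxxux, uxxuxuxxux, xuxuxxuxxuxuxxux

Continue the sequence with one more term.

φ(xuxuxxuxxuxuxxux) expands symbol-by-symbol to ux x ux x ux ux x ux ux x ux x ux ux x ux; joining the 16 pieces gives the next term.

uxxuxxuxuxxuxuxxuxxuxuxxux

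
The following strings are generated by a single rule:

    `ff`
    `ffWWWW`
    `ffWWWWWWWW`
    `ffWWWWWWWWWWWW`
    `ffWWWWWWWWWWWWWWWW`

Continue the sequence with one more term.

Every step adds WWWW to the end: s(k+1) = s(k)·WWWW.
Applying this once more to ffWWWWWWWWWWWWWWWW:

ffWWWWWWWWWWWWWWWWWWWW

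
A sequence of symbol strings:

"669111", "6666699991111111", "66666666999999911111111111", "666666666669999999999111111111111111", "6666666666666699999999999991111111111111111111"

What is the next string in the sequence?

Reading off run lengths: 6 runs 2, 5, 8, 11, 14; 9 runs 1, 4, 7, 10, 13; 1 runs 3, 7, 11, 15, 19 — each is linear in n (n = 1, 2, …).
At n = 6 the blocks have lengths 17, 16, 23.

66666666666666666999999999999999911111111111111111111111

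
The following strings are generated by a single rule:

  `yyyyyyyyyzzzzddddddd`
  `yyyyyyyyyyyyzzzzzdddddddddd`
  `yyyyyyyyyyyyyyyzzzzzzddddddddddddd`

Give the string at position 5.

yyyyyyyyyyyyyyyyyyyyyzzzzzzzzddddddddddddddddddd

Term n consists of 3n+3 y's, followed by n+2 z's, followed by 3n+1 d's, where the shown terms are n = 2, 3, 4.
For term 5, n = 6, so the run lengths are 21, 8, 19.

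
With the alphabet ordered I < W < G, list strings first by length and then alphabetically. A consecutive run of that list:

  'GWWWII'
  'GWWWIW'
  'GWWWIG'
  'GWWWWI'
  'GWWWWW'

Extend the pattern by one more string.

The successor of GWWWWW increments the rightmost position that isn't already G and resets every position after it to I.

GWWWWG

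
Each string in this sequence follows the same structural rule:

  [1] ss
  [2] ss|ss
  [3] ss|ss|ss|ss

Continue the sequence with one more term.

Each string is two copies of the previous one joined by '|'.
Doubling ss|ss|ss|ss with '|' between the halves:

ss|ss|ss|ss|ss|ss|ss|ss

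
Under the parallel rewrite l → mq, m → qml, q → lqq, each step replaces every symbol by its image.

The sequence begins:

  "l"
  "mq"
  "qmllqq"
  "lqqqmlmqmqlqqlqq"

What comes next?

mqlqqlqqlqqqmlmqqmllqqqmllqqmqlqqlqqmqlqqlqq

Applying the rule to each of the 16 symbols of lqqqmlmqmqlqqlqq gives the pieces mq lqq lqq lqq qml mq qml lqq qml lqq mq lqq lqq mq lqq lqq, which concatenate to the answer.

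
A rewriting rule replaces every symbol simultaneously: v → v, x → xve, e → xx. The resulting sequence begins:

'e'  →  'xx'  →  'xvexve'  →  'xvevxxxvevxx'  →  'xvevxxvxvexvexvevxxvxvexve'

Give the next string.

xvevxxvxvexvevxvevxxxvevxxxvevxxvxvexvevxvevxxxvevxx

Replace each of the 26 characters of xvevxxvxvexvexvevxxvxvexve in place — xve v xx v xve xve v xve v xx xve v xx xve v xx v xve xve v xve v xx xve v xx — and concatenate.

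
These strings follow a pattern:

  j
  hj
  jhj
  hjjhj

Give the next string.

jhjhjjhj

This is a Fibonacci-style word recurrence s(k) = s(k−2)·s(k−1): e.g. j·hj = jhj.
So term 5 is jhj·hjjhj.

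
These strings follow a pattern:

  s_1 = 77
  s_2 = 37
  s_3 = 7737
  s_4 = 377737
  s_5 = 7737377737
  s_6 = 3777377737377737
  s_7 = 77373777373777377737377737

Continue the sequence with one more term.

This is a Fibonacci-style word recurrence s(k) = s(k−2)·s(k−1): e.g. 77·37 = 7737.
So term 8 is 3777377737377737·77373777373777377737377737.

377737773737773777373777373777377737377737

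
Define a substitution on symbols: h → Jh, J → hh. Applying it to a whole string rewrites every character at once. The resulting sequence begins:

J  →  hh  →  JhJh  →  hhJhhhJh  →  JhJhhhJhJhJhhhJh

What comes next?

hhJhhhJhJhJhhhJhhhJhhhJhJhJhhhJh

φ(JhJhhhJhJhJhhhJh) expands symbol-by-symbol to hh Jh hh Jh Jh Jh hh Jh hh Jh hh Jh Jh Jh hh Jh; joining the 16 pieces gives the next term.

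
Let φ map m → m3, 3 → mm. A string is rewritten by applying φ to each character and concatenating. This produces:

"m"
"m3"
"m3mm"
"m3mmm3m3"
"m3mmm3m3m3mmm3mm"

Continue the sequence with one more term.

Applying the rule to each of the 16 symbols of m3mmm3m3m3mmm3mm gives the pieces m3 mm m3 m3 m3 mm m3 mm m3 mm m3 m3 m3 mm m3 m3, which concatenate to the answer.

m3mmm3m3m3mmm3mmm3mmm3m3m3mmm3m3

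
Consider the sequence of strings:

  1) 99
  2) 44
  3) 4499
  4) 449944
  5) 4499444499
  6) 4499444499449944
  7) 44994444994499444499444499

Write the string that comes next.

Each term (from the third on) is the previous term followed by the one before it: term 3 = 44·99 = 4499.
The next term joins 44994444994499444499444499 and 4499444499449944.

449944449944994444994444994499444499449944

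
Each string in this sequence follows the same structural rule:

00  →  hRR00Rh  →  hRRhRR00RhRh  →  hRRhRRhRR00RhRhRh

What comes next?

Every step adds hRR to the front and Rh to the end of the previous string.
So the next term is hRR·hRRhRRhRR00RhRhRh·Rh.

hRRhRRhRRhRR00RhRhRhRh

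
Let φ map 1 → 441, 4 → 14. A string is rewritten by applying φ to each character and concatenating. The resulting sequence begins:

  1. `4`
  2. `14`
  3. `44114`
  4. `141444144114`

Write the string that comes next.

44114441141414441141444144114

Rewriting each symbol of 141444144114: 1→441, 4→14, 1→441, 4→14, 4→14, 4→14, 1→441, 4→14, 4→14, 1→441, 1→441, 4→14, which concatenates to 441 14 441 14 14 14 441 14 14 441 441 14.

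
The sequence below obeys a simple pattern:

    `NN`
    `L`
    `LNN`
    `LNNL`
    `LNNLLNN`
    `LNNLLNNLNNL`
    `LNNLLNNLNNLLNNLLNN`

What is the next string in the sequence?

LNNLLNNLNNLLNNLLNNLNNLLNNLNNL

From term 3 onward, concatenate the last term with the second-to-last: L·NN = LNN, LNN·L = LNNL, …
Continuing: LNNLLNNLNNLLNNLLNN · LNNLLNNLNNL gives term 8.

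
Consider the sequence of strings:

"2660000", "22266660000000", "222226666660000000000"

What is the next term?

Reading off run lengths: 2 runs 1, 3, 5; 6 runs 2, 4, 6; 0 runs 4, 7, 10 — each is linear in n (n = 1, 2, …).
Setting n = 4 gives 7, 8, 13 characters in each block.

2222222666666660000000000000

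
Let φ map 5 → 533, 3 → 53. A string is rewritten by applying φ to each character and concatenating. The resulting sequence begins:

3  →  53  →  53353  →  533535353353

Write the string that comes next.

Expanding 533535353353: 5→533, 3→53, 3→53, 5→533, 3→53, 5→533, 3→53, 5→533, 3→53, 3→53, 5→533, 3→53. Concatenated: 533 53 53 533 53 533 53 533 53 53 533 53.

53353535335353353533535353353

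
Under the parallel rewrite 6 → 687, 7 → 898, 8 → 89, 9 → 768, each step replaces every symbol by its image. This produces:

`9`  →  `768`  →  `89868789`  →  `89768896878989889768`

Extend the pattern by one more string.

φ(89768896878989889768) expands symbol-by-symbol to 89 768 898 687 89 89 768 687 89 898 89 768 89 768 89 89 768 898 687 89; joining the 20 pieces gives the next term.

897688986878989768687898988976889768898976889868789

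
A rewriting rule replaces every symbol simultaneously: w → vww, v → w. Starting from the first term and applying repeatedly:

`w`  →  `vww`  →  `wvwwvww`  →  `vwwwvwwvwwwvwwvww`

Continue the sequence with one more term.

φ(vwwwvwwvwwwvwwvww) expands symbol-by-symbol to w vww vww vww w vww vww w vww vww vww w vww vww w vww vww; joining the 17 pieces gives the next term.

wvwwvwwvwwwvwwvwwwvwwvwwvwwwvwwvwwwvwwvww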